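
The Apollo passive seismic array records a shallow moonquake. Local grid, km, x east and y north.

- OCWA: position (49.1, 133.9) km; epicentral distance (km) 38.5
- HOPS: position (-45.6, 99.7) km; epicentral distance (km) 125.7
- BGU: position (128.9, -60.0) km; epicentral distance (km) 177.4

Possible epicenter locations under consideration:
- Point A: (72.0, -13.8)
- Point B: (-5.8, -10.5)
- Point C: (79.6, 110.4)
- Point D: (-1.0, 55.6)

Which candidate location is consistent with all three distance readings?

Point C

For each candidate, compare |candidate − station| to the reported distance:
Point A: residuals OCWA 111.0, HOPS 37.7, BGU 104.1 → max 111.0 km
Point B: residuals OCWA 116.0, HOPS 8.5, BGU 33.9 → max 116.0 km
Point C: residuals OCWA 0.0, HOPS 0.0, BGU 0.0 → max 0.0 km
Point D: residuals OCWA 54.5, HOPS 63.0, BGU 3.5 → max 63.0 km
Only Point C has all residuals ≈ 0.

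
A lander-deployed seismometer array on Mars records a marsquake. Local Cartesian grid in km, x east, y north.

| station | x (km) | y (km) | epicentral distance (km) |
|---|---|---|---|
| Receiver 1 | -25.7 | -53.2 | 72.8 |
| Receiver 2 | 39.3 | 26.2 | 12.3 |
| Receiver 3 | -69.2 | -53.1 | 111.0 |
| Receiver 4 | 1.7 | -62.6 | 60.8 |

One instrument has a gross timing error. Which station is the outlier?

Receiver 2

Solve using three stations at a time. Using Receiver 1, Receiver 3, Receiver 4 (subtract circle equations pairwise → linear system) gives (x, y) ≈ (33.3, -11.0).
Distances from that point to each station vs reported:
  Receiver 1: calculated 72.6 vs reported 72.8 → residual 0.2 km
  Receiver 2: calculated 37.7 vs reported 12.3 → residual 25.4 km
  Receiver 3: calculated 110.9 vs reported 111.0 → residual 0.1 km
  Receiver 4: calculated 60.5 vs reported 60.8 → residual 0.3 km
Receiver 1, Receiver 3, Receiver 4 are mutually consistent (residuals ≈ 0); Receiver 2 is off by 25.4 km.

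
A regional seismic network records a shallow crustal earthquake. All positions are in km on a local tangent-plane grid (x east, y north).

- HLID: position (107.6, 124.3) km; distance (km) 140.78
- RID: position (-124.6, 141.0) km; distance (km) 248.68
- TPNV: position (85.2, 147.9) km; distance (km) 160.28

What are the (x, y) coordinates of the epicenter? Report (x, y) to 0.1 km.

(71.6, -11.8)

Circle about each station: (x − 107.6)² + (y − 124.3)² = 140.78²; (x + 124.6)² + (y − 141.0)² = 248.68²; (x − 85.2)² + (y − 147.9)² = 160.28².
Subtracting pairs of circle equations eliminates x²+y² and gives linear equations (the radical axes):
-464.4 x + 33.4 y = -33644.82
-44.8 x + 47.2 y = -3765.47
Solving the 2×2 system: x ≈ 71.6, y ≈ -11.8 km.
Check against HLID (with the unrounded x, y): √((x − 107.6)²+(y − 124.3)²) = 140.80 ≈ 140.78 km. ✓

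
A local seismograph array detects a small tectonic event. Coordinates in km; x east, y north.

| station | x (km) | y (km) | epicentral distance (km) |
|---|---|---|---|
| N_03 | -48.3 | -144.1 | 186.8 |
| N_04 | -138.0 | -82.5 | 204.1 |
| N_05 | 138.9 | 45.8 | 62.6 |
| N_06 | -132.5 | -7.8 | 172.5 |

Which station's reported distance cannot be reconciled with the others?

Solve using three stations at a time. Using N_03, N_04, N_06 (subtract circle equations pairwise → linear system) gives (x, y) ≈ (37.3, 21.8).
Distances from that point to each station vs reported:
  N_03: calculated 186.7 vs reported 186.8 → residual 0.1 km
  N_04: calculated 204.0 vs reported 204.1 → residual 0.1 km
  N_05: calculated 104.4 vs reported 62.6 → residual 41.8 km
  N_06: calculated 172.4 vs reported 172.5 → residual 0.1 km
N_03, N_04, N_06 are mutually consistent (residuals ≈ 0); N_05 is off by 41.8 km.

N_05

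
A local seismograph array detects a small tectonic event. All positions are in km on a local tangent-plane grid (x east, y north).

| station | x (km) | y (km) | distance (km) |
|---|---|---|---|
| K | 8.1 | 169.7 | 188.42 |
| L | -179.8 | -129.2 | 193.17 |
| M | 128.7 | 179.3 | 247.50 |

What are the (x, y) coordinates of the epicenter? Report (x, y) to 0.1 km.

(-23.2, -16.1)

Circle about each station: (x − 8.1)² + (y − 169.7)² = 188.42²; (x + 179.8)² + (y + 129.2)² = 193.17²; (x − 128.7)² + (y − 179.3)² = 247.50².
Subtracting the K equation from the L and M equations removes the quadratic terms:
-375.8 x − 597.8 y = 18344.43
241.2 x + 19.2 y = -5905.67
Solving the 2×2 system: x ≈ -23.2, y ≈ -16.1 km.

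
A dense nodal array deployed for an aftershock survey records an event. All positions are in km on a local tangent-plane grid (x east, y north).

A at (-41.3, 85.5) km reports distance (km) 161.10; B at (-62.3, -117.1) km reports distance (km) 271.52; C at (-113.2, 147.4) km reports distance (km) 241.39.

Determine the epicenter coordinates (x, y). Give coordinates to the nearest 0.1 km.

119.8 km east, 84.3 km north

Circle about each station: (x + 41.3)² + (y − 85.5)² = 161.10²; (x + 62.3)² + (y + 117.1)² = 271.52²; (x + 113.2)² + (y − 147.4)² = 241.39².
Subtracting the A equation from the B and C equations removes the quadratic terms:
-42.0 x − 405.2 y = -39192.14
-143.8 x + 123.8 y = -6790.86
Solving the 2×2 system: x ≈ 119.8, y ≈ 84.3 km.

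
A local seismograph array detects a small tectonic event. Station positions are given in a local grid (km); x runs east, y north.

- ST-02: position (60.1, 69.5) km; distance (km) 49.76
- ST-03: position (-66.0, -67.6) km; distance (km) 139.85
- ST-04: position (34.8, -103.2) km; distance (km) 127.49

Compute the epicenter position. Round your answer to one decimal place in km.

(39.5, 24.2)

Circle about each station: (x − 60.1)² + (y − 69.5)² = 49.76²; (x + 66.0)² + (y + 67.6)² = 139.85²; (x − 34.8)² + (y + 103.2)² = 127.49².
Subtracting the ST-02 equation from the ST-03 and ST-04 equations removes the quadratic terms:
-252.2 x − 274.2 y = -16598.46
-50.6 x − 345.4 y = -10358.62
Solving the 2×2 system: x ≈ 39.5, y ≈ 24.2 km.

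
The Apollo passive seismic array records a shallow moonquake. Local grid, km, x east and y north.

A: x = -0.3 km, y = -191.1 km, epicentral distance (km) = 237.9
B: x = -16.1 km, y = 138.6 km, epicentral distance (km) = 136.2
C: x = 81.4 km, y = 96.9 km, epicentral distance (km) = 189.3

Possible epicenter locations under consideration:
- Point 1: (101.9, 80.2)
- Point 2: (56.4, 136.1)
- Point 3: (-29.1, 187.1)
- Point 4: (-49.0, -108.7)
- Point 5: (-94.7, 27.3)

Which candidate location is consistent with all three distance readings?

Point 5

For each candidate, compare |candidate − station| to the reported distance:
Point 1: residuals A 52.0, B 4.5, C 162.9 → max 162.9 km
Point 2: residuals A 94.2, B 63.7, C 142.8 → max 142.8 km
Point 3: residuals A 141.4, B 86.0, C 46.7 → max 141.4 km
Point 4: residuals A 142.2, B 113.3, C 54.2 → max 142.2 km
Point 5: residuals A 0.0, B 0.1, C 0.1 → max 0.1 km
Only Point 5 has all residuals ≈ 0.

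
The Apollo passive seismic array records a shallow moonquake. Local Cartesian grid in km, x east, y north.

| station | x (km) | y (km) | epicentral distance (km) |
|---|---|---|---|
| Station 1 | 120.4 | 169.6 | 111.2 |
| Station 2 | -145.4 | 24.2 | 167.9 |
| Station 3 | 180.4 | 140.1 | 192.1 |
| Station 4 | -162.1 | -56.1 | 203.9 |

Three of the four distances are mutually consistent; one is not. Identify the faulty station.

Station 1

Solve using three stations at a time. Using Station 2, Station 3, Station 4 (subtract circle equations pairwise → linear system) gives (x, y) ≈ (22.4, 30.8).
Distances from that point to each station vs reported:
  Station 1: calculated 169.9 vs reported 111.2 → residual 58.7 km
  Station 2: calculated 167.9 vs reported 167.9 → residual 0.0 km
  Station 3: calculated 192.1 vs reported 192.1 → residual 0.0 km
  Station 4: calculated 203.9 vs reported 203.9 → residual 0.0 km
Station 2, Station 3, Station 4 are mutually consistent (residuals ≈ 0); Station 1 is off by 58.7 km.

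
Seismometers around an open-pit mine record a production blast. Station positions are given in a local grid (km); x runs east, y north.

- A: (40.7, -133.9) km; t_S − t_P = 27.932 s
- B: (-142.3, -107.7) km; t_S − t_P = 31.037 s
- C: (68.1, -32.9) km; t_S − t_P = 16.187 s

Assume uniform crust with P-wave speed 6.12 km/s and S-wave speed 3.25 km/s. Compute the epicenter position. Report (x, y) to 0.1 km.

Distance from S−P lag: d = Δt · v_P v_S / (v_P − v_S) = Δt · (6.12·3.25)/(6.12−3.25) ≈ 6.9303·Δt.
So d_A = 193.58, d_B = 215.10, d_C = 112.18 km.
Circle about each station: (x − 40.7)² + (y + 133.9)² = 193.58²; (x + 142.3)² + (y + 107.7)² = 215.10²; (x − 68.1)² + (y + 32.9)² = 112.18².
Subtracting pairs of circle equations eliminates x²+y² and gives linear equations (the radical axes):
-366.0 x + 52.4 y = 3468.09
54.8 x + 202.0 y = 11023.18
Solving the 2×2 system: x ≈ -1.6, y ≈ 55.0 km.
Check against A (with the unrounded x, y): √((x − 40.7)²+(y + 133.9)²) = 193.58 ≈ 193.58 km. ✓

-1.6 km east, 55.0 km north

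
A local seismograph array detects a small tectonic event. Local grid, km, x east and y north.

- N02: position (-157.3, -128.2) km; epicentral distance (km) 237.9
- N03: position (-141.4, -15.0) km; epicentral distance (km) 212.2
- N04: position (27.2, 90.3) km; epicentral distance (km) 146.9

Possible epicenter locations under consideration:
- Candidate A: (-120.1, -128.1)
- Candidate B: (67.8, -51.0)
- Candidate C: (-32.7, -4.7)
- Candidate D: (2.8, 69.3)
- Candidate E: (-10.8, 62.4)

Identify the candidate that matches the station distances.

Candidate B

For each candidate, compare |candidate − station| to the reported distance:
Candidate A: residuals N02 200.7, N03 97.1, N04 116.5 → max 200.7 km
Candidate B: residuals N02 0.1, N03 0.1, N04 0.1 → max 0.1 km
Candidate C: residuals N02 62.5, N03 103.0, N04 34.6 → max 103.0 km
Candidate D: residuals N02 16.3, N03 45.2, N04 114.7 → max 114.7 km
Candidate E: residuals N02 2.5, N03 60.4, N04 99.8 → max 99.8 km
Only Candidate B has all residuals ≈ 0.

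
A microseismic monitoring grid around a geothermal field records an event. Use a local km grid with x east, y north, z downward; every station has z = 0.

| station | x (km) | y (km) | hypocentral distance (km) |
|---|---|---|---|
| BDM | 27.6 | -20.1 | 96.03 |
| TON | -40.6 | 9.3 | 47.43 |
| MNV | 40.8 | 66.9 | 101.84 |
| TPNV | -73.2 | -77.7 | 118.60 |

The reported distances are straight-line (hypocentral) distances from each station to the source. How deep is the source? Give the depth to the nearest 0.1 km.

43.3 km

Each station gives a sphere (x−x_i)² + (y−y_i)² + z² = d_i² (stations at z=0).
Subtracting the BDM sphere from TON and MNV: z² cancels, leaving linear equations in x and y:
-136.4 x + 58.8 y = 7541.24
26.4 x + 174.0 y = 3824.86
Solving: x ≈ -42.999, y ≈ 28.506 km (keep extra digits for the depth step; rounded: -43.0, 28.5).
Then from the BDM sphere: z² = 96.03² − (x − 27.6)² − (y + 20.1)² with x = -42.999, y = 28.506, so z ≈ 43.301 ≈ 43.3 km.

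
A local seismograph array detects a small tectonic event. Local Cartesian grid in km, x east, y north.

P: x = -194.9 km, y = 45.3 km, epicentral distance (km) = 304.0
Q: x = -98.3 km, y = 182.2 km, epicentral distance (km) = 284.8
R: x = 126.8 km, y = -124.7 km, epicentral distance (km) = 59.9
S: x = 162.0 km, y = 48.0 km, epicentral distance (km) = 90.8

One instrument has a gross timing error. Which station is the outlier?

R

Solve using three stations at a time. Using P, Q, S (subtract circle equations pairwise → linear system) gives (x, y) ≈ (102.0, -20.4).
Distances from that point to each station vs reported:
  P: calculated 304.1 vs reported 304.0 → residual 0.1 km
  Q: calculated 284.9 vs reported 284.8 → residual 0.1 km
  R: calculated 107.2 vs reported 59.9 → residual 47.3 km
  S: calculated 91.0 vs reported 90.8 → residual 0.2 km
P, Q, S are mutually consistent (residuals ≈ 0); R is off by 47.3 km.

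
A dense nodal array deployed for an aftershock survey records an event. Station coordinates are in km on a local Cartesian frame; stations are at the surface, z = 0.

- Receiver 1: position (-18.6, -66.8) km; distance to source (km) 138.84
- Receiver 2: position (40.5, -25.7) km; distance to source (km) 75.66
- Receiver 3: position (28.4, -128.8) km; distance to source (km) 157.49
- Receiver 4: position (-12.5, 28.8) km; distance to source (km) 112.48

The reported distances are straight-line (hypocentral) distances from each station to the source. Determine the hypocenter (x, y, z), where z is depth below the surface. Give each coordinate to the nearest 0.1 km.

Each station gives a sphere (x−x_i)² + (y−y_i)² + z² = d_i² (stations at z=0).
Subtracting the Receiver 1 sphere from Receiver 2 and Receiver 3: z² cancels, leaving linear equations in x and y:
118.2 x + 82.2 y = 11044.65
94.0 x − 124.0 y = 7061.25
Solving: x ≈ 87.116, y ≈ 9.094 km (keep extra digits for the depth step; rounded: 87.1, 9.1).
Then from the Receiver 1 sphere: z² = 138.84² − (x + 18.6)² − (y + 66.8)² with x = 87.116, y = 9.094, so z ≈ 48.382 ≈ 48.4 km.

(87.1, 9.1, 48.4)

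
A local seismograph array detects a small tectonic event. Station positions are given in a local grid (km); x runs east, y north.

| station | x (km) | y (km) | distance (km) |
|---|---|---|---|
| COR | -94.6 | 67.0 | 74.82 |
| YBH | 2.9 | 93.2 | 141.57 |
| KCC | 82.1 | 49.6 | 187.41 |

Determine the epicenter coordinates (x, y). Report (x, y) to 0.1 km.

Circle about each station: (x + 94.6)² + (y − 67.0)² = 74.82²; (x − 2.9)² + (y − 93.2)² = 141.57²; (x − 82.1)² + (y − 49.6)² = 187.41².
Subtracting pairs of circle equations eliminates x²+y² and gives linear equations (the radical axes):
195.0 x + 52.4 y = -19187.54
353.4 x − 34.8 y = -33762.07
Solving the 2×2 system: x ≈ -96.3, y ≈ -7.8 km.
Check against COR (with the unrounded x, y): √((x + 94.6)²+(y − 67.0)²) = 74.82 ≈ 74.82 km. ✓

-96.3 km east, -7.8 km north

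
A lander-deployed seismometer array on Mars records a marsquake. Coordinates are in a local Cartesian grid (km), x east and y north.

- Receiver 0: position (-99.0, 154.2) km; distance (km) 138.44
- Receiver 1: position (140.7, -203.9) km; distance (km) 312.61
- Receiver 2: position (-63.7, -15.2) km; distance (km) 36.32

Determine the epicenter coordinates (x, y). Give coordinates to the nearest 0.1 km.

-80.5 km east, 17.0 km north

Circle about each station: (x + 99.0)² + (y − 154.2)² = 138.44²; (x − 140.7)² + (y + 203.9)² = 312.61²; (x + 63.7)² + (y + 15.2)² = 36.32².
Subtracting the Receiver 0 equation from the Receiver 1 and Receiver 2 equations removes the quadratic terms:
479.4 x − 716.2 y = -50766.32
70.6 x − 338.8 y = -11443.42
Solving the 2×2 system: x ≈ -80.5, y ≈ 17.0 km.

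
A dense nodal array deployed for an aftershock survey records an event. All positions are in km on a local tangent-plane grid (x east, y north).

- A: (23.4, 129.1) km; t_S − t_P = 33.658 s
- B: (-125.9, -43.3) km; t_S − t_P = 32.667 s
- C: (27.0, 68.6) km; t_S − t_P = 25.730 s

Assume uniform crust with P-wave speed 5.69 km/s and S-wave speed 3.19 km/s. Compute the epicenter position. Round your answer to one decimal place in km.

104.0 km east, -101.6 km north

Distance from S−P lag: d = Δt · v_P v_S / (v_P − v_S) = Δt · (5.69·3.19)/(5.69−3.19) ≈ 7.2604·Δt.
So d_A = 244.37, d_B = 237.18, d_C = 186.81 km.
Circle about each station: (x − 23.4)² + (y − 129.1)² = 244.37²; (x + 125.9)² + (y + 43.3)² = 237.18²; (x − 27.0)² + (y − 68.6)² = 186.81².
Subtracting pairs of circle equations eliminates x²+y² and gives linear equations (the radical axes):
-298.6 x − 344.8 y = 3973.67
7.2 x − 121.0 y = 13039.31
Solving the 2×2 system: x ≈ 104.0, y ≈ -101.6 km.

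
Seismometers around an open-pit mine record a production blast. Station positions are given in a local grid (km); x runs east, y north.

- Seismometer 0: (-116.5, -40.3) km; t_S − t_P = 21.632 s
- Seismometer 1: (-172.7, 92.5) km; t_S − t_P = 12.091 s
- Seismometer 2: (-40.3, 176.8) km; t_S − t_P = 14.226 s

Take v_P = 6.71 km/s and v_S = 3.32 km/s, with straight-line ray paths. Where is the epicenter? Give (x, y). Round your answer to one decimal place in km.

Distance from S−P lag: d = Δt · v_P v_S / (v_P − v_S) = Δt · (6.71·3.32)/(6.71−3.32) ≈ 6.5714·Δt.
So d_Seismometer 0 = 142.15, d_Seismometer 1 = 79.46, d_Seismometer 2 = 93.49 km.
Circle about each station: (x + 116.5)² + (y + 40.3)² = 142.15²; (x + 172.7)² + (y − 92.5)² = 79.46²; (x + 40.3)² + (y − 176.8)² = 93.49².
Subtracting pairs of circle equations eliminates x²+y² and gives linear equations (the radical axes):
-112.4 x + 265.6 y = 37077.93
152.4 x + 434.2 y = 29152.23
Solving the 2×2 system: x ≈ -93.6, y ≈ 100.0 km.
Check against Seismometer 0 (with the unrounded x, y): √((x + 116.5)²+(y + 40.3)²) = 142.15 ≈ 142.15 km. ✓

-93.6 km east, 100.0 km north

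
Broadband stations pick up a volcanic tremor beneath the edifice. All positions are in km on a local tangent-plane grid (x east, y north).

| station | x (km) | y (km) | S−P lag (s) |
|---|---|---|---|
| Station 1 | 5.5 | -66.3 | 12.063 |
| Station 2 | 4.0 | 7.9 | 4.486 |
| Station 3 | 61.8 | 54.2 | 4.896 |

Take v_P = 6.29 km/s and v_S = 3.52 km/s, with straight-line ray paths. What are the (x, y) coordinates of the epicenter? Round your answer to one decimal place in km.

x ≈ 35.3 km, y ≈ 25.4 km

Distance from S−P lag: d = Δt · v_P v_S / (v_P − v_S) = Δt · (6.29·3.52)/(6.29−3.52) ≈ 7.9931·Δt.
So d_Station 1 = 96.42, d_Station 2 = 35.86, d_Station 3 = 39.13 km.
Circle about each station: (x − 5.5)² + (y + 66.3)² = 96.42²; (x − 4.0)² + (y − 7.9)² = 35.86²; (x − 61.8)² + (y − 54.2)² = 39.13².
Subtracting the Station 1 equation from the Station 2 and Station 3 equations removes the quadratic terms:
-3.0 x + 148.4 y = 3663.35
112.6 x + 241.0 y = 10096.60
Solving the 2×2 system: x ≈ 35.3, y ≈ 25.4 km.
Check against Station 1 (with the unrounded x, y): √((x − 5.5)²+(y + 66.3)²) = 96.42 ≈ 96.42 km. ✓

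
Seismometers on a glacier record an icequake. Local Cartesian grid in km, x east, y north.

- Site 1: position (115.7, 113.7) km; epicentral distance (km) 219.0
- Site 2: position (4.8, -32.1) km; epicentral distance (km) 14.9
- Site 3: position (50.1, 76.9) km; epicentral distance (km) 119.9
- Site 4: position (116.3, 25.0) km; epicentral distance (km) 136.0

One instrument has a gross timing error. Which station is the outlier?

Site 1

Solve using three stations at a time. Using Site 2, Site 3, Site 4 (subtract circle equations pairwise → linear system) gives (x, y) ≈ (-9.2, -27.3).
Distances from that point to each station vs reported:
  Site 1: calculated 188.4 vs reported 219.0 → residual 30.6 km
  Site 2: calculated 14.9 vs reported 14.9 → residual 0.0 km
  Site 3: calculated 119.9 vs reported 119.9 → residual 0.0 km
  Site 4: calculated 136.0 vs reported 136.0 → residual 0.0 km
Site 2, Site 3, Site 4 are mutually consistent (residuals ≈ 0); Site 1 is off by 30.6 km.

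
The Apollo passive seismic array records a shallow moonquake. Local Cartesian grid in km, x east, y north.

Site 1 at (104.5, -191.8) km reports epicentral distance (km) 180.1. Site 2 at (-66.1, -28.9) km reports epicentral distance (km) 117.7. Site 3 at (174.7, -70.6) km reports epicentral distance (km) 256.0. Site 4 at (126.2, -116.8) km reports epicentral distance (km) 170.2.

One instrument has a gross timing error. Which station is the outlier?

Site 4

Solve using three stations at a time. Using Site 1, Site 2, Site 3 (subtract circle equations pairwise → linear system) gives (x, y) ≈ (-69.8, -146.5).
Distances from that point to each station vs reported:
  Site 1: calculated 180.1 vs reported 180.1 → residual 0.0 km
  Site 2: calculated 117.6 vs reported 117.7 → residual 0.1 km
  Site 3: calculated 256.0 vs reported 256.0 → residual 0.0 km
  Site 4: calculated 198.2 vs reported 170.2 → residual 28.0 km
Site 1, Site 2, Site 3 are mutually consistent (residuals ≈ 0); Site 4 is off by 28.0 km.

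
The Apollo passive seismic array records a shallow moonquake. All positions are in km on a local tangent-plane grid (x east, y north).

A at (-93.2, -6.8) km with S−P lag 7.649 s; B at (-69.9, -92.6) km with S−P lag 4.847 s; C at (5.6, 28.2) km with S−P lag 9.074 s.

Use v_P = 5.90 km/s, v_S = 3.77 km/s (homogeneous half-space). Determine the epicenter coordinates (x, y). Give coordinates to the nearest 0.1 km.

Distance from S−P lag: d = Δt · v_P v_S / (v_P − v_S) = Δt · (5.90·3.77)/(5.90−3.77) ≈ 10.4427·Δt.
So d_A = 79.88, d_B = 50.62, d_C = 94.76 km.
Circle about each station: (x + 93.2)² + (y + 6.8)² = 79.88²; (x + 69.9)² + (y + 92.6)² = 50.62²; (x − 5.6)² + (y − 28.2)² = 94.76².
Subtracting the A equation from the B and C equations removes the quadratic terms:
46.6 x − 171.6 y = 8546.72
197.6 x + 70.0 y = -10504.52
Solving the 2×2 system: x ≈ -32.4, y ≈ -58.6 km.

x ≈ -32.4 km, y ≈ -58.6 km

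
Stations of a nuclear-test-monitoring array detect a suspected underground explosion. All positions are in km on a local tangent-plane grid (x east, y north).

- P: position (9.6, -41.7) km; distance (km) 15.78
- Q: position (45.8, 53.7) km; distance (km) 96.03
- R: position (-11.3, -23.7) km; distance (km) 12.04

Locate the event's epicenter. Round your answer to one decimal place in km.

(-1.1, -30.1)

Circle about each station: (x − 9.6)² + (y + 41.7)² = 15.78²; (x − 45.8)² + (y − 53.7)² = 96.03²; (x + 11.3)² + (y + 23.7)² = 12.04².
Subtracting pairs of circle equations eliminates x²+y² and gives linear equations (the radical axes):
72.4 x + 190.8 y = -5822.47
-41.8 x + 36.0 y = -1037.62
Solving the 2×2 system: x ≈ -1.1, y ≈ -30.1 km.
Check against P (with the unrounded x, y): √((x − 9.6)²+(y + 41.7)²) = 15.78 ≈ 15.78 km. ✓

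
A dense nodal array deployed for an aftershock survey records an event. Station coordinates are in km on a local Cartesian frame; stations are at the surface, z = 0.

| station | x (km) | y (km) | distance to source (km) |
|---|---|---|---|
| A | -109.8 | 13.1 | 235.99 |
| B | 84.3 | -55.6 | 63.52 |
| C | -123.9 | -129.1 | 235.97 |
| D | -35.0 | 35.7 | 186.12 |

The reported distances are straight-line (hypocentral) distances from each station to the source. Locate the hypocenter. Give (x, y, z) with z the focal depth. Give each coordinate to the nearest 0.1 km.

(99.7, -79.5, 56.8)

Each station gives a sphere (x−x_i)² + (y−y_i)² + z² = d_i² (stations at z=0).
Subtracting the A sphere from B and C: z² cancels, leaving linear equations in x and y:
388.2 x − 137.4 y = 49626.69
-28.2 x − 284.4 y = 19799.81
Solving: x ≈ 99.698, y ≈ -79.505 km (keep extra digits for the depth step; rounded: 99.7, -79.5).
Then from the A sphere: z² = 235.99² − (x + 109.8)² − (y − 13.1)² with x = 99.698, y = -79.505, so z ≈ 56.799 ≈ 56.8 km.
Check against D (with the unrounded solution): distance 186.12 ≈ 186.12 km. ✓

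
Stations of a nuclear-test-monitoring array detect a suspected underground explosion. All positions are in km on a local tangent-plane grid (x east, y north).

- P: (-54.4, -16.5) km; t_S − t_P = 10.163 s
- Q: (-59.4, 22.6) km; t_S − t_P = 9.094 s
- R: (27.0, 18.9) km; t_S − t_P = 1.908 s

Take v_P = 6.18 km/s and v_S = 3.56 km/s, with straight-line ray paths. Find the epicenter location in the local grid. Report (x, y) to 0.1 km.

Distance from S−P lag: d = Δt · v_P v_S / (v_P − v_S) = Δt · (6.18·3.56)/(6.18−3.56) ≈ 8.3973·Δt.
So d_P = 85.34, d_Q = 76.36, d_R = 16.02 km.
Circle about each station: (x + 54.4)² + (y + 16.5)² = 85.34²; (x + 59.4)² + (y − 22.6)² = 76.36²; (x − 27.0)² + (y − 18.9)² = 16.02².
Subtracting pairs of circle equations eliminates x²+y² and gives linear equations (the radical axes):
-10.0 x + 78.2 y = 2259.58
162.8 x + 70.8 y = 4880.88
Solving the 2×2 system: x ≈ 16.5, y ≈ 31.0 km.
Check against P (with the unrounded x, y): √((x + 54.4)²+(y + 16.5)²) = 85.34 ≈ 85.34 km. ✓

(16.5, 31.0)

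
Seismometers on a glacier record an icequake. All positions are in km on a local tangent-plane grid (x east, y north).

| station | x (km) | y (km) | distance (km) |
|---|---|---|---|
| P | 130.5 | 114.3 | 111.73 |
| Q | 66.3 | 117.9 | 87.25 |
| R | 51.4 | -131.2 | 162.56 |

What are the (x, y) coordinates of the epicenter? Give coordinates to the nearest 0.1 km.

Circle about each station: (x − 130.5)² + (y − 114.3)² = 111.73²; (x − 66.3)² + (y − 117.9)² = 87.25²; (x − 51.4)² + (y + 131.2)² = 162.56².
Subtracting pairs of circle equations eliminates x²+y² and gives linear equations (the radical axes):
-128.4 x + 7.2 y = -6927.61
-158.2 x − 491.0 y = -24181.50
Solving the 2×2 system: x ≈ 55.7, y ≈ 31.3 km.

55.7 km east, 31.3 km north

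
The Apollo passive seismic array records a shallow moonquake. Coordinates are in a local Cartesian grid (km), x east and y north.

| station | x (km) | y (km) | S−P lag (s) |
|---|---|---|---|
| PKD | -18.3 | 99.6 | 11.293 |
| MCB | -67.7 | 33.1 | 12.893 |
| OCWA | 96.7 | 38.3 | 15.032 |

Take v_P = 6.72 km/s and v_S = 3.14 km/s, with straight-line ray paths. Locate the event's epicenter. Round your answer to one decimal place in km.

Distance from S−P lag: d = Δt · v_P v_S / (v_P − v_S) = Δt · (6.72·3.14)/(6.72−3.14) ≈ 5.8941·Δt.
So d_PKD = 66.56, d_MCB = 75.99, d_OCWA = 88.60 km.
Circle about each station: (x + 18.3)² + (y − 99.6)² = 66.56²; (x + 67.7)² + (y − 33.1)² = 75.99²; (x − 96.7)² + (y − 38.3)² = 88.60².
Subtracting pairs of circle equations eliminates x²+y² and gives linear equations (the radical axes):
-98.8 x − 133.0 y = -5920.40
230.0 x − 122.6 y = -2857.00
Solving the 2×2 system: x ≈ 8.1, y ≈ 38.5 km.

(8.1, 38.5)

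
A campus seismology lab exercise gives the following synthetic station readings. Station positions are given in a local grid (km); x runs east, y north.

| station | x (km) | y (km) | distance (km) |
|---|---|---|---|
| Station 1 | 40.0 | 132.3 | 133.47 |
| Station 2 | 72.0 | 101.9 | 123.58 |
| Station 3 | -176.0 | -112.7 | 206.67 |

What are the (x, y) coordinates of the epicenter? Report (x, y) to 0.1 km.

(-8.1, 7.8)

Circle about each station: (x − 40.0)² + (y − 132.3)² = 133.47²; (x − 72.0)² + (y − 101.9)² = 123.58²; (x + 176.0)² + (y + 112.7)² = 206.67².
Subtracting the Station 1 equation from the Station 2 and Station 3 equations removes the quadratic terms:
64.0 x − 60.8 y = -993.46
-432.0 x − 490.0 y = -324.25
Solving the 2×2 system: x ≈ -8.1, y ≈ 7.8 km.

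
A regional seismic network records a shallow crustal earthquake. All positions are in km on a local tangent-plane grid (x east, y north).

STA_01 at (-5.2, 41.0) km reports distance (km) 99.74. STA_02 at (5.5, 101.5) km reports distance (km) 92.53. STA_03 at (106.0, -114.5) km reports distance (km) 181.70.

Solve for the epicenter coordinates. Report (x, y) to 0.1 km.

x ≈ 91.2 km, y ≈ 66.6 km

Circle about each station: (x + 5.2)² + (y − 41.0)² = 99.74²; (x − 5.5)² + (y − 101.5)² = 92.53²; (x − 106.0)² + (y + 114.5)² = 181.70².
Subtracting pairs of circle equations eliminates x²+y² and gives linear equations (the radical axes):
21.4 x + 121.0 y = 10010.73
222.4 x − 311.0 y = -428.61
Solving the 2×2 system: x ≈ 91.2, y ≈ 66.6 km.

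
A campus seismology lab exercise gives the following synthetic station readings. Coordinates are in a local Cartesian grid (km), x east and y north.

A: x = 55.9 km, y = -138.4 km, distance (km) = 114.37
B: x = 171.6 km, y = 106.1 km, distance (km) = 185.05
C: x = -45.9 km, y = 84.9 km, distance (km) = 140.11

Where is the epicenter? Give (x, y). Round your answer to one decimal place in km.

(41.0, -25.0)

Circle about each station: (x − 55.9)² + (y + 138.4)² = 114.37²; (x − 171.6)² + (y − 106.1)² = 185.05²; (x + 45.9)² + (y − 84.9)² = 140.11².
Subtracting the A equation from the B and C equations removes the quadratic terms:
231.4 x + 489.0 y = -2738.61
-203.6 x + 446.6 y = -19514.87
Solving the 2×2 system: x ≈ 41.0, y ≈ -25.0 km.
Check against A (with the unrounded x, y): √((x − 55.9)²+(y + 138.4)²) = 114.37 ≈ 114.37 km. ✓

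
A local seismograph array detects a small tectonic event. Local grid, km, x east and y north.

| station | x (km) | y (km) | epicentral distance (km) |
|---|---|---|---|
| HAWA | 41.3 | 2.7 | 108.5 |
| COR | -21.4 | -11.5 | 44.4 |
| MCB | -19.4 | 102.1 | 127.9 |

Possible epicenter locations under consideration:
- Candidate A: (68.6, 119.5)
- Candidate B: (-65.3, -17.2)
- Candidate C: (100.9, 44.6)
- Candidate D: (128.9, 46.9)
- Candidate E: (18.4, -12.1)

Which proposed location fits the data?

Candidate B

For each candidate, compare |candidate − station| to the reported distance:
Candidate A: residuals HAWA 11.4, COR 114.5, MCB 38.2 → max 114.5 km
Candidate B: residuals HAWA 0.1, COR 0.1, MCB 0.1 → max 0.1 km
Candidate C: residuals HAWA 35.6, COR 90.2, MCB 5.4 → max 90.2 km
Candidate D: residuals HAWA 10.4, COR 116.8, MCB 30.3 → max 116.8 km
Candidate E: residuals HAWA 81.2, COR 4.6, MCB 7.6 → max 81.2 km
Only Candidate B has all residuals ≈ 0.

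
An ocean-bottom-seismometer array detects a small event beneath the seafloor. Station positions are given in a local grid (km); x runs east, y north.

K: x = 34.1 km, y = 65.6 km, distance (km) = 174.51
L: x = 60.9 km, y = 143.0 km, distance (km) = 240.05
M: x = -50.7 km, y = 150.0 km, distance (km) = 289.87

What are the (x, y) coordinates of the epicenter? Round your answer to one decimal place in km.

108.4 km east, -92.3 km north

Circle about each station: (x − 34.1)² + (y − 65.6)² = 174.51²; (x − 60.9)² + (y − 143.0)² = 240.05²; (x + 50.7)² + (y − 150.0)² = 289.87².
Subtracting the K equation from the L and M equations removes the quadratic terms:
53.6 x + 154.8 y = -8478.62
-169.6 x + 168.8 y = -33966.56
Solving the 2×2 system: x ≈ 108.4, y ≈ -92.3 km.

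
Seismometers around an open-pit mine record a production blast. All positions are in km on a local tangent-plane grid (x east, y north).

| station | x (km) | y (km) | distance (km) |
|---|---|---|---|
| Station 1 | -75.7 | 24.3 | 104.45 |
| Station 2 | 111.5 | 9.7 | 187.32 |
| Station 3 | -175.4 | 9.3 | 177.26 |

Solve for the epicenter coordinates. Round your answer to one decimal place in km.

-38.5 km east, 121.9 km north

Circle about each station: (x + 75.7)² + (y − 24.3)² = 104.45²; (x − 111.5)² + (y − 9.7)² = 187.32²; (x + 175.4)² + (y − 9.3)² = 177.26².
Subtracting the Station 1 equation from the Station 2 and Station 3 equations removes the quadratic terms:
374.4 x − 29.2 y = -17973.62
-199.4 x − 30.0 y = 4019.36
Solving the 2×2 system: x ≈ -38.5, y ≈ 121.9 km.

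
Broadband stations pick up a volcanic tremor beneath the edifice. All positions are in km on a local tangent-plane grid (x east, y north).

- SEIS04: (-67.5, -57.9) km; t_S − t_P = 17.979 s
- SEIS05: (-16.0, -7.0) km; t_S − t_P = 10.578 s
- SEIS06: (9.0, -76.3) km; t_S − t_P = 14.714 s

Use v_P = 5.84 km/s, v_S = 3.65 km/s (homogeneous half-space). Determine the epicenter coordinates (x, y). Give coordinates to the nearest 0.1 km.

Distance from S−P lag: d = Δt · v_P v_S / (v_P − v_S) = Δt · (5.84·3.65)/(5.84−3.65) ≈ 9.7333·Δt.
So d_SEIS04 = 175.00, d_SEIS05 = 102.96, d_SEIS06 = 143.22 km.
Circle about each station: (x + 67.5)² + (y + 57.9)² = 175.00²; (x + 16.0)² + (y + 7.0)² = 102.96²; (x − 9.0)² + (y + 76.3)² = 143.22².
Subtracting pairs of circle equations eliminates x²+y² and gives linear equations (the radical axes):
103.0 x + 101.8 y = 12420.58
153.0 x − 36.8 y = 8107.06
Solving the 2×2 system: x ≈ 66.2, y ≈ 55.0 km.
Check against SEIS04 (with the unrounded x, y): √((x + 67.5)²+(y + 57.9)²) = 175.01 ≈ 175.00 km. ✓

x ≈ 66.2 km, y ≈ 55.0 km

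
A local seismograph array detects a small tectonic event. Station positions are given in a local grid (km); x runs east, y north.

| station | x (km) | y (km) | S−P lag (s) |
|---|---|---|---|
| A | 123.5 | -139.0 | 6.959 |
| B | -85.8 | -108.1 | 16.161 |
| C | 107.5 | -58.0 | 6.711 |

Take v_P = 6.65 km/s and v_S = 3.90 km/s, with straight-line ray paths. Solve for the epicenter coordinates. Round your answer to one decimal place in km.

Distance from S−P lag: d = Δt · v_P v_S / (v_P − v_S) = Δt · (6.65·3.90)/(6.65−3.90) ≈ 9.4309·Δt.
So d_A = 65.63, d_B = 152.41, d_C = 63.29 km.
Circle about each station: (x − 123.5)² + (y + 139.0)² = 65.63²; (x + 85.8)² + (y + 108.1)² = 152.41²; (x − 107.5)² + (y + 58.0)² = 63.29².
Subtracting pairs of circle equations eliminates x²+y² and gives linear equations (the radical axes):
-418.6 x + 61.8 y = -34447.51
-32.0 x + 162.0 y = -19351.33
Solving the 2×2 system: x ≈ 66.6, y ≈ -106.3 km.

(66.6, -106.3)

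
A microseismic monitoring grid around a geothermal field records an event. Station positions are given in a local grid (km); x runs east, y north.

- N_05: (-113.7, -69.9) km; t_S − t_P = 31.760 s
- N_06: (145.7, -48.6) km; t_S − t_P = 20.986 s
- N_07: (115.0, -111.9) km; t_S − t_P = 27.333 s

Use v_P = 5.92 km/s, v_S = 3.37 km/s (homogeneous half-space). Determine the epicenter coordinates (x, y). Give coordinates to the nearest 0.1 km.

Distance from S−P lag: d = Δt · v_P v_S / (v_P − v_S) = Δt · (5.92·3.37)/(5.92−3.37) ≈ 7.8237·Δt.
So d_N_05 = 248.48, d_N_06 = 164.19, d_N_07 = 213.84 km.
Circle about each station: (x + 113.7)² + (y + 69.9)² = 248.48²; (x − 145.7)² + (y + 48.6)² = 164.19²; (x − 115.0)² + (y + 111.9)² = 213.84².
Subtracting the N_05 equation from the N_06 and N_07 equations removes the quadratic terms:
518.8 x + 42.6 y = 40560.70
457.4 x − 84.0 y = 23947.67
Solving the 2×2 system: x ≈ 70.2, y ≈ 97.2 km.

(70.2, 97.2)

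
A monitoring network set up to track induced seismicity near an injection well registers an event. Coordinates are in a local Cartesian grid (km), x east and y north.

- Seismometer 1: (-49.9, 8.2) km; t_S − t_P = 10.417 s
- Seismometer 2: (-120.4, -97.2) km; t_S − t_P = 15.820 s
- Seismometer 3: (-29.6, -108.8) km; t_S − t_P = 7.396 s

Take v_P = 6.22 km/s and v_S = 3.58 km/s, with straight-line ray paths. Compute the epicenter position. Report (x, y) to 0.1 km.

7.3 km east, -58.5 km north

Distance from S−P lag: d = Δt · v_P v_S / (v_P − v_S) = Δt · (6.22·3.58)/(6.22−3.58) ≈ 8.4347·Δt.
So d_Seismometer 1 = 87.86, d_Seismometer 2 = 133.44, d_Seismometer 3 = 62.38 km.
Circle about each station: (x + 49.9)² + (y − 8.2)² = 87.86²; (x + 120.4)² + (y + 97.2)² = 133.44²; (x + 29.6)² + (y + 108.8)² = 62.38².
Subtracting the Seismometer 1 equation from the Seismometer 2 and Seismometer 3 equations removes the quadratic terms:
-141.0 x − 210.8 y = 11299.90
40.6 x − 234.0 y = 13984.47
Solving the 2×2 system: x ≈ 7.3, y ≈ -58.5 km.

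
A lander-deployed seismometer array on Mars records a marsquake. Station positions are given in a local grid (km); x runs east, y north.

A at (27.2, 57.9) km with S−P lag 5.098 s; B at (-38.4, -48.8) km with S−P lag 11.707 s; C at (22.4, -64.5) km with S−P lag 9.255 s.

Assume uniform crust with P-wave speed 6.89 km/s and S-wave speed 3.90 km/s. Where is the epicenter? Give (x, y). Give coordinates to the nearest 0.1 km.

44.8 km east, 15.6 km north

Distance from S−P lag: d = Δt · v_P v_S / (v_P − v_S) = Δt · (6.89·3.90)/(6.89−3.90) ≈ 8.9870·Δt.
So d_A = 45.82, d_B = 105.21, d_C = 83.17 km.
Circle about each station: (x − 27.2)² + (y − 57.9)² = 45.82²; (x + 38.4)² + (y + 48.8)² = 105.21²; (x − 22.4)² + (y + 64.5)² = 83.17².
Subtracting the A equation from the B and C equations removes the quadratic terms:
-131.2 x − 213.4 y = -9205.92
-9.6 x − 244.8 y = -4248.02
Solving the 2×2 system: x ≈ 44.8, y ≈ 15.6 km.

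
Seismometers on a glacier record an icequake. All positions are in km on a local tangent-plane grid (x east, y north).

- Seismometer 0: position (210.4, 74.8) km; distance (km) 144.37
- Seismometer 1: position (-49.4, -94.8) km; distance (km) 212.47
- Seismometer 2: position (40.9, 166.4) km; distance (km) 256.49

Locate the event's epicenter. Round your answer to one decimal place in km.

Circle about each station: (x − 210.4)² + (y − 74.8)² = 144.37²; (x + 49.4)² + (y + 94.8)² = 212.47²; (x − 40.9)² + (y − 166.4)² = 256.49².
Subtracting the Seismometer 0 equation from the Seismometer 1 and Seismometer 2 equations removes the quadratic terms:
-519.6 x − 339.2 y = -62736.60
-339.0 x + 183.2 y = -65445.85
Solving the 2×2 system: x ≈ 160.3, y ≈ -60.6 km.
Check against Seismometer 0 (with the unrounded x, y): √((x − 210.4)²+(y − 74.8)²) = 144.38 ≈ 144.37 km. ✓

(160.3, -60.6)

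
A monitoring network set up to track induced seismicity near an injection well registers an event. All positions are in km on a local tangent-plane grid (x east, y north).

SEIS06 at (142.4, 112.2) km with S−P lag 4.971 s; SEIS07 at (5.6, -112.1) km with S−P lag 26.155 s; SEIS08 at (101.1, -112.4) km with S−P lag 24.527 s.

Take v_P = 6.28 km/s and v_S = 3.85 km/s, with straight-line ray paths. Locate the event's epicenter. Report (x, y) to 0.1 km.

96.9 km east, 131.6 km north

Distance from S−P lag: d = Δt · v_P v_S / (v_P − v_S) = Δt · (6.28·3.85)/(6.28−3.85) ≈ 9.9498·Δt.
So d_SEIS06 = 49.46, d_SEIS07 = 260.24, d_SEIS08 = 244.04 km.
Circle about each station: (x − 142.4)² + (y − 112.2)² = 49.46²; (x − 5.6)² + (y + 112.1)² = 260.24²; (x − 101.1)² + (y + 112.4)² = 244.04².
Subtracting pairs of circle equations eliminates x²+y² and gives linear equations (the radical axes):
-273.6 x − 448.6 y = -85547.40
-82.6 x − 449.2 y = -67120.86
Solving the 2×2 system: x ≈ 96.9, y ≈ 131.6 km.
Check against SEIS06 (with the unrounded x, y): √((x − 142.4)²+(y − 112.2)²) = 49.48 ≈ 49.46 km. ✓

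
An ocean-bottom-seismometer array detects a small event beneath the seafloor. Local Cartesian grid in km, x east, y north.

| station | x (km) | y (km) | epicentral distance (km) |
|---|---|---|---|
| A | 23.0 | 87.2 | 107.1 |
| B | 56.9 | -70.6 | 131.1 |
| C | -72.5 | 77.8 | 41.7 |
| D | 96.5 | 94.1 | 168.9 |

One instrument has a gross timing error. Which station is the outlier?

C

Solve using three stations at a time. Using A, B, D (subtract circle equations pairwise → linear system) gives (x, y) ≈ (-48.5, 7.4).
Distances from that point to each station vs reported:
  A: calculated 107.1 vs reported 107.1 → residual 0.0 km
  B: calculated 131.1 vs reported 131.1 → residual 0.0 km
  C: calculated 74.4 vs reported 41.7 → residual 32.7 km
  D: calculated 168.9 vs reported 168.9 → residual 0.0 km
A, B, D are mutually consistent (residuals ≈ 0); C is off by 32.7 km.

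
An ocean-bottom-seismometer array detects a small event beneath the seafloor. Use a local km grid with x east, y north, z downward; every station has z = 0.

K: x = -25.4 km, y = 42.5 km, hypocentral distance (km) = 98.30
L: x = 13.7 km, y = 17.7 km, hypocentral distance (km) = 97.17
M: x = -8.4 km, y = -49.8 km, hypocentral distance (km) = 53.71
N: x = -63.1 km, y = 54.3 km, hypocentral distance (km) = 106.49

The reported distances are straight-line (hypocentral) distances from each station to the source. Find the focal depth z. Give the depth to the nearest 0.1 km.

31.5 km

Each station gives a sphere (x−x_i)² + (y−y_i)² + z² = d_i² (stations at z=0).
Subtracting the K sphere from L and M: z² cancels, leaving linear equations in x and y:
78.2 x − 49.6 y = -1729.55
34.0 x − 184.6 y = 6877.32
Solving: x ≈ -51.798, y ≈ -46.795 km (keep extra digits for the depth step; rounded: -51.8, -46.8).
Then from the K sphere: z² = 98.30² − (x + 25.4)² − (y − 42.5)² with x = -51.798, y = -46.795, so z ≈ 31.503 ≈ 31.5 km.
Check against N (with the unrounded solution): distance 106.49 ≈ 106.49 km. ✓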